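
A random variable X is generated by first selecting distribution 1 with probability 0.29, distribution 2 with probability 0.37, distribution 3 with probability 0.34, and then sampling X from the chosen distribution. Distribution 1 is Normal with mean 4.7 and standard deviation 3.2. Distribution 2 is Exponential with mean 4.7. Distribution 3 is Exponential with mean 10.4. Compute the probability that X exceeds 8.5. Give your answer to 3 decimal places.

Conditional on each component, P(X > 8.5): 1: 0.117515; 2: 0.163898; 3: 0.441619.
By total probability, P(X > 8.5) = 0.29·0.117515 + 0.37·0.163898 + 0.34·0.441619 = 0.244872.

0.245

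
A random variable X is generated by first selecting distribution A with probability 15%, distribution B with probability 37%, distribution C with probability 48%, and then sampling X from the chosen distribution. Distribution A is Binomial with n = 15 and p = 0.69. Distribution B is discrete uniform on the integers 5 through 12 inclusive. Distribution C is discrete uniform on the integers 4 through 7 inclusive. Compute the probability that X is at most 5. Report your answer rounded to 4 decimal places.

Conditional on each component, P(X ≤ 5): A: 0.00476652; B: 0.125; C: 0.5.
By total probability, P(X ≤ 5) = 0.15·0.00476652 + 0.37·0.125 + 0.48·0.5 = 0.286965.

0.2870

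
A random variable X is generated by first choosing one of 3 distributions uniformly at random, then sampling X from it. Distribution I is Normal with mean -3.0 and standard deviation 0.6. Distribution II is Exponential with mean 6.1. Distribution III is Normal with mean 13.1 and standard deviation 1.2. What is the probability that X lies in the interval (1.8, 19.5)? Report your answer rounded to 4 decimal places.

Conditional on each component, P(1.8 < X < 19.5): I: 6.66134e-16; II: 0.703574; III: 1.
By total probability, P(1.8 < X < 19.5) = 0.333333·6.66134e-16 + 0.333333·0.703574 + 0.333333·1 = 0.567858.

0.5679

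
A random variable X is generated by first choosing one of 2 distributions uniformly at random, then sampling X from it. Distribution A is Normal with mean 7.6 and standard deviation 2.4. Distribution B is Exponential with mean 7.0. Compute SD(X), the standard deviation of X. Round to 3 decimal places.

5.241

Per component, A: μ=7.6, E[X²]=63.52; B: μ=7, E[X²]=98.
E[X] = 0.5·7.6 + 0.5·7 = 7.3.
E[X²] = 0.5·63.52 + 0.5·98 = 80.76.
Var(X) = E[X²] − (E[X])² = 80.76 − 53.29 = 27.47.
SD(X) = √27.47 = 5.24118.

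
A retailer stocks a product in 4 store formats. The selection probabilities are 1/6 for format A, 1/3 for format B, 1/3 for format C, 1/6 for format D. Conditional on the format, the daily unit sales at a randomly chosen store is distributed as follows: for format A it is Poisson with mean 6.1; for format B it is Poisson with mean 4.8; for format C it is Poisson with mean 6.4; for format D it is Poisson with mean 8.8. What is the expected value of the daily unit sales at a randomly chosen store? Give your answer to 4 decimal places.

6.2167

Component means — A: 6.1; B: 4.8; C: 6.4; D: 8.8.
E[X] = 0.166667·6.1 + 0.333333·4.8 + 0.333333·6.4 + 0.166667·8.8 = 6.21667.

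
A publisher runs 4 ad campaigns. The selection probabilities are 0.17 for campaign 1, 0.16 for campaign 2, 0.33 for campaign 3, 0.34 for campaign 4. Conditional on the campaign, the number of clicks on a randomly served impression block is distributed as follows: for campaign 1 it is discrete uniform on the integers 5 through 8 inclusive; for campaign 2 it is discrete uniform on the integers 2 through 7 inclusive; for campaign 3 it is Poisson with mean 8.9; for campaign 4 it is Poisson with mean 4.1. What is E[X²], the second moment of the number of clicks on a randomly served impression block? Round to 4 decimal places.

For each component E[X²] = Var + (mean)², giving 1: 43.5; 2: 23.1667; 3: 88.11; 4: 20.91.
Overall E[X²] = 0.17·43.5 + 0.16·23.1667 + 0.33·88.11 + 0.34·20.91 = 47.2874.

47.2874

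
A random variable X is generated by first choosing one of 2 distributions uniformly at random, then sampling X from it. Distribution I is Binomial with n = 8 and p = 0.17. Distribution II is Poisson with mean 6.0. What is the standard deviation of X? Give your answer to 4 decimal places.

2.9911

Per component, I: μ=1.36, E[X²]=2.9784; II: μ=6, E[X²]=42.
E[X] = 0.5·1.36 + 0.5·6 = 3.68.
E[X²] = 0.5·2.9784 + 0.5·42 = 22.4892.
Var(X) = E[X²] − (E[X])² = 22.4892 − 13.5424 = 8.9468.
SD(X) = √8.9468 = 2.99112.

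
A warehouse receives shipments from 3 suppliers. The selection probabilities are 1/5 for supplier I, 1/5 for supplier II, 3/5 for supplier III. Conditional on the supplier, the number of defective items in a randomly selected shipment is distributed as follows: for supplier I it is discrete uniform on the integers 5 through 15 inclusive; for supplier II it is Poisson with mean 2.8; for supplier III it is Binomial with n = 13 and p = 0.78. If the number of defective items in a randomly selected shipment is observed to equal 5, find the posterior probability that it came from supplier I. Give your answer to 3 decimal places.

0.493

Likelihoods P(X=5 | ·): I: 0.0909091; II: 0.0872136; III: 0.00203907.
Posterior ∝ prior × likelihood. Numerator for I: 0.2·0.0909091 = 0.0181818.
Normalizing constant: 0.2·0.0909091 + 0.2·0.0872136 + 0.6·0.00203907 = 0.036848.
P(I | observation) = 0.0181818 / 0.036848 = 0.493428.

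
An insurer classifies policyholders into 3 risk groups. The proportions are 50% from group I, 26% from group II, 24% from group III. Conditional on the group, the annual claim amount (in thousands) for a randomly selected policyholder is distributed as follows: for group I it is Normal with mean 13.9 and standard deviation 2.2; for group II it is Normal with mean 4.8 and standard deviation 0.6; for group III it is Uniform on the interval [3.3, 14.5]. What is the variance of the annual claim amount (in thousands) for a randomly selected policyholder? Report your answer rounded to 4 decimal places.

19.8366

Per component, I: μ=13.9, E[X²]=198.05; II: μ=4.8, E[X²]=23.4; III: μ=8.9, E[X²]=89.6633.
E[X] = 0.5·13.9 + 0.26·4.8 + 0.24·8.9 = 10.334.
E[X²] = 0.5·198.05 + 0.26·23.4 + 0.24·89.6633 = 126.628.
Var(X) = E[X²] − (E[X])² = 126.628 − 106.792 = 19.8366.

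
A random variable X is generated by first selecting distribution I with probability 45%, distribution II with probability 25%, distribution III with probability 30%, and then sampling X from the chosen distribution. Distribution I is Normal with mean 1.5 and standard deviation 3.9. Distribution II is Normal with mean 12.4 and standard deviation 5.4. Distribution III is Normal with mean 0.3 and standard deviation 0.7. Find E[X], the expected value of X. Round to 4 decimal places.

Component means — I: 1.5; II: 12.4; III: 0.3.
E[X] = 0.45·1.5 + 0.25·12.4 + 0.3·0.3 = 3.865.

3.8650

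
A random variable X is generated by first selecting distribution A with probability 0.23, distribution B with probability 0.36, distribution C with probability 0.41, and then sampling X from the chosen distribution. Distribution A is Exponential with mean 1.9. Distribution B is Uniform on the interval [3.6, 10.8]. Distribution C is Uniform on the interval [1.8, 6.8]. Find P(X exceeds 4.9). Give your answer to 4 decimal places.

0.4682

Conditional on each component, P(X > 4.9): A: 0.0758538; B: 0.819444; C: 0.38.
By total probability, P(X > 4.9) = 0.23·0.0758538 + 0.36·0.819444 + 0.41·0.38 = 0.468246.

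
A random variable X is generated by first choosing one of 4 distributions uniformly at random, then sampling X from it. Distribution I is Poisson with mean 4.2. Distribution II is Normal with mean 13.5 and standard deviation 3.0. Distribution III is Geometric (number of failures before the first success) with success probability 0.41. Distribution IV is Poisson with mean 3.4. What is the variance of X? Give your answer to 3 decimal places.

Per component, I: μ=4.2, E[X²]=21.84; II: μ=13.5, E[X²]=191.25; III: μ=1.43902, E[X²]=5.58061; IV: μ=3.4, E[X²]=14.96.
E[X] = 0.25·4.2 + 0.25·13.5 + 0.25·1.43902 + 0.25·3.4 = 5.63476.
E[X²] = 0.25·21.84 + 0.25·191.25 + 0.25·5.58061 + 0.25·14.96 = 58.4077.
Var(X) = E[X²] − (E[X])² = 58.4077 − 31.7505 = 26.6572.

26.657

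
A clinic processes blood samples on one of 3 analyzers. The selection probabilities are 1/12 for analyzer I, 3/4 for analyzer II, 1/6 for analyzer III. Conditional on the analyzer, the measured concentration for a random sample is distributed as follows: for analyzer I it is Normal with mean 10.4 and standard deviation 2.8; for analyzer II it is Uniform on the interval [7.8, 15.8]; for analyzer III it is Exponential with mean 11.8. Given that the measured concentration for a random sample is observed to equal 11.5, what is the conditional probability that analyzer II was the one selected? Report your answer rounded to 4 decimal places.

0.8517

Likelihoods f(11.5 | ·): I: 0.131898; II: 0.125; III: 0.031979.
Posterior ∝ prior × likelihood. Numerator for II: 0.75·0.125 = 0.09375.
Normalizing constant: 0.0833333·0.131898 + 0.75·0.125 + 0.166667·0.031979 = 0.110071.
P(II | observation) = 0.09375 / 0.110071 = 0.85172.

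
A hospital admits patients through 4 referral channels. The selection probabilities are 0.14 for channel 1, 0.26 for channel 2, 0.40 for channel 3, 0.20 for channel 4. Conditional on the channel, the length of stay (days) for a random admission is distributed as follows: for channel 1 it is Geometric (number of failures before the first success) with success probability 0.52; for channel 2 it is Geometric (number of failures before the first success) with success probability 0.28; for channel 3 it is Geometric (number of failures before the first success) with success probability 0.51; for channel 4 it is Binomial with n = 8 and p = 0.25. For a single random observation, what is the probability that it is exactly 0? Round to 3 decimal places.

0.370

Conditional on each channel, P(X = 0): 1: 0.52; 2: 0.28; 3: 0.51; 4: 0.100113.
By total probability, P(X = 0) = 0.14·0.52 + 0.26·0.28 + 0.4·0.51 + 0.2·0.100113 = 0.369623.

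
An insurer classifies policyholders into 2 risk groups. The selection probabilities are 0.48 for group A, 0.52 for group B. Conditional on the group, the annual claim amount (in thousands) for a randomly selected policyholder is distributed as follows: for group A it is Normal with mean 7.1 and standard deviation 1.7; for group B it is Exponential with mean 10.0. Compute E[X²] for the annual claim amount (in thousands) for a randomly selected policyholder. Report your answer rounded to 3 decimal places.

For each component E[X²] = Var + (mean)², giving A: 53.3; B: 200.
Overall E[X²] = 0.48·53.3 + 0.52·200 = 129.584.

129.584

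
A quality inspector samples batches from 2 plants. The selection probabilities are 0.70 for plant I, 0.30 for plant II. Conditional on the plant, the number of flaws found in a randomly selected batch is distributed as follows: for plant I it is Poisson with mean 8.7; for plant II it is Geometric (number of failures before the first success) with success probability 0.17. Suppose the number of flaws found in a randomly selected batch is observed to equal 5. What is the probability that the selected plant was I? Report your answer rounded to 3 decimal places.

Likelihoods P(X=5 | ·): I: 0.0691915; II: 0.0669637.
Posterior ∝ prior × likelihood. Numerator for I: 0.7·0.0691915 = 0.0484341.
Normalizing constant: 0.7·0.0691915 + 0.3·0.0669637 = 0.0685232.
P(I | observation) = 0.0484341 / 0.0685232 = 0.706828.

0.707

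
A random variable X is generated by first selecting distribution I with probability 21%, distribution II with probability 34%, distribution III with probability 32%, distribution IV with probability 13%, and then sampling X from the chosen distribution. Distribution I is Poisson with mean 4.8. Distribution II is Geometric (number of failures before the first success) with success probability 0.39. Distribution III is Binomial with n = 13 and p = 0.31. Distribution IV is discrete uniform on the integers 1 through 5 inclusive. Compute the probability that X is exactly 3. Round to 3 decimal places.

0.155

Conditional on each component, P(X = 3): I: 0.151691; II: 0.0885226; III: 0.208421; IV: 0.2.
By total probability, P(X = 3) = 0.21·0.151691 + 0.34·0.0885226 + 0.32·0.208421 + 0.13·0.2 = 0.154648.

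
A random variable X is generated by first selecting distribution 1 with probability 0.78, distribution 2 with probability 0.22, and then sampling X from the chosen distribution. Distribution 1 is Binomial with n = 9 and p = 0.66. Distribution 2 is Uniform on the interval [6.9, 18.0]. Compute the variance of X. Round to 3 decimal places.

Per component, 1: μ=5.94, E[X²]=37.3032; 2: μ=12.45, E[X²]=165.27.
E[X] = 0.78·5.94 + 0.22·12.45 = 7.3722.
E[X²] = 0.78·37.3032 + 0.22·165.27 = 65.4559.
Var(X) = E[X²] − (E[X])² = 65.4559 − 54.3493 = 11.1066.

11.107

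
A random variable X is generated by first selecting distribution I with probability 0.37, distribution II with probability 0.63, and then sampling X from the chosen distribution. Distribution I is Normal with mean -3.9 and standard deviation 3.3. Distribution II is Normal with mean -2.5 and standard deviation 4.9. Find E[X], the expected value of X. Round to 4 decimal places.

-3.0180

Component means — I: -3.9; II: -2.5.
E[X] = 0.37·-3.9 + 0.63·-2.5 = -3.018.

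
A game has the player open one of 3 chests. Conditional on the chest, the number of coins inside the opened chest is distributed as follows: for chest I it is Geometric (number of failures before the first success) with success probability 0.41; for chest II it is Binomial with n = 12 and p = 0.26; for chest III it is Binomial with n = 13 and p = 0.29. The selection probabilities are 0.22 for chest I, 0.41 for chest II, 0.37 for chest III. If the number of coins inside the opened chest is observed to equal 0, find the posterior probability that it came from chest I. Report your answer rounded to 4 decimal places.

0.8544

Likelihoods P(X=0 | ·): I: 0.41; II: 0.0269638; III: 0.0116509.
Posterior ∝ prior × likelihood. Numerator for I: 0.22·0.41 = 0.0902.
Normalizing constant: 0.22·0.41 + 0.41·0.0269638 + 0.37·0.0116509 = 0.105566.
P(I | observation) = 0.0902 / 0.105566 = 0.854442.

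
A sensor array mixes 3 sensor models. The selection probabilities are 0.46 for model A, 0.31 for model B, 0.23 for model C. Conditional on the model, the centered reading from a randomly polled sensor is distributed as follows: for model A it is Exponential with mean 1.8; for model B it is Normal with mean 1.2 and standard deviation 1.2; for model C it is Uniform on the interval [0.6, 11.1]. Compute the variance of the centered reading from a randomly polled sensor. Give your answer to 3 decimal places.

7.378

Per component, A: μ=1.8, E[X²]=6.48; B: μ=1.2, E[X²]=2.88; C: μ=5.85, E[X²]=43.41.
E[X] = 0.46·1.8 + 0.31·1.2 + 0.23·5.85 = 2.5455.
E[X²] = 0.46·6.48 + 0.31·2.88 + 0.23·43.41 = 13.8579.
Var(X) = E[X²] − (E[X])² = 13.8579 − 6.47957 = 7.37833.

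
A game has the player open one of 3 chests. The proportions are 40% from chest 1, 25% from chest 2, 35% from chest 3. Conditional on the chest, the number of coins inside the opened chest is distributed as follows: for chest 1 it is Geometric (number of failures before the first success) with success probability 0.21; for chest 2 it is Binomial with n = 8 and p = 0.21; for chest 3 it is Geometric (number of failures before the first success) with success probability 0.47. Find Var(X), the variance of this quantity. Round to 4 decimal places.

9.7687

Per component, 1: μ=3.7619, E[X²]=32.0658; 2: μ=1.68, E[X²]=4.1496; 3: μ=1.12766, E[X²]=3.67089.
E[X] = 0.4·3.7619 + 0.25·1.68 + 0.35·1.12766 = 2.31944.
E[X²] = 0.4·32.0658 + 0.25·4.1496 + 0.35·3.67089 = 15.1485.
Var(X) = E[X²] − (E[X])² = 15.1485 − 5.37981 = 9.7687.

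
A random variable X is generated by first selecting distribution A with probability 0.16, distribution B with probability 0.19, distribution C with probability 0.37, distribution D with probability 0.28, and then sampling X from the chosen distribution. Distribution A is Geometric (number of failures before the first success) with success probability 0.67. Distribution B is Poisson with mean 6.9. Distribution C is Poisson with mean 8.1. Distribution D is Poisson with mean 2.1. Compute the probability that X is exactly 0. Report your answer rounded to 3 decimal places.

Conditional on each component, P(X = 0): A: 0.67; B: 0.00100779; C: 0.000303539; D: 0.122456.
By total probability, P(X = 0) = 0.16·0.67 + 0.19·0.00100779 + 0.37·0.000303539 + 0.28·0.122456 = 0.141792.

0.142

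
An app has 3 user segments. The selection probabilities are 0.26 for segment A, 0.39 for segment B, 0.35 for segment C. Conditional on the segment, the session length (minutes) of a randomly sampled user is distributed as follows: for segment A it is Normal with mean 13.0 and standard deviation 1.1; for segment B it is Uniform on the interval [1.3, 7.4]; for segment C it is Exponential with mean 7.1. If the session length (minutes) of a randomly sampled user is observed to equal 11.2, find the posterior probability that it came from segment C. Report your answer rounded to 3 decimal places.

0.292

Likelihoods f(11.2 | ·): A: 0.0950748; B: 0; C: 0.0290842.
Posterior ∝ prior × likelihood. Numerator for C: 0.35·0.0290842 = 0.0101795.
Normalizing constant: 0.26·0.0950748 + 0.39·0 + 0.35·0.0290842 = 0.0348989.
P(C | observation) = 0.0101795 / 0.0348989 = 0.291685.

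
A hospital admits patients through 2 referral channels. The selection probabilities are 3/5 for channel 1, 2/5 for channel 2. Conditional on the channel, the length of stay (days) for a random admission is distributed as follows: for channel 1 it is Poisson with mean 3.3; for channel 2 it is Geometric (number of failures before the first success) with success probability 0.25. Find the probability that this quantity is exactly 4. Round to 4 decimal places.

Conditional on each channel, P(X = 4): 1: 0.182252; 2: 0.0791016.
By total probability, P(X = 4) = 0.6·0.182252 + 0.4·0.0791016 = 0.140992.

0.1410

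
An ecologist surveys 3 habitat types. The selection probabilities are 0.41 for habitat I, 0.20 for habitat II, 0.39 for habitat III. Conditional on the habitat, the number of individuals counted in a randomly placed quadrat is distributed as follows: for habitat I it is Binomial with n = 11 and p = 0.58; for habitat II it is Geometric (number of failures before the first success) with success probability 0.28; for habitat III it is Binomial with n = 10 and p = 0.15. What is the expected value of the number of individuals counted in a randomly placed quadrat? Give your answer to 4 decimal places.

Component means — I: 6.38; II: 2.57143; III: 1.5.
E[X] = 0.41·6.38 + 0.2·2.57143 + 0.39·1.5 = 3.71509.

3.7151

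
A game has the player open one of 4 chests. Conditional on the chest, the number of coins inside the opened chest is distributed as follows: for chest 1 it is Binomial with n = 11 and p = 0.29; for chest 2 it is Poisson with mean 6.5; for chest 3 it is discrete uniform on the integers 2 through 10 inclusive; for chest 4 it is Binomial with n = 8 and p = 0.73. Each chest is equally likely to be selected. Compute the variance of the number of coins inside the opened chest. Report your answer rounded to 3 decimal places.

Per component, 1: μ=3.19, E[X²]=12.441; 2: μ=6.5, E[X²]=48.75; 3: μ=6, E[X²]=42.6667; 4: μ=5.84, E[X²]=35.6824.
E[X] = 0.25·3.19 + 0.25·6.5 + 0.25·6 + 0.25·5.84 = 5.3825.
E[X²] = 0.25·12.441 + 0.25·48.75 + 0.25·42.6667 + 0.25·35.6824 = 34.885.
Var(X) = E[X²] − (E[X])² = 34.885 − 28.9713 = 5.91371.

5.914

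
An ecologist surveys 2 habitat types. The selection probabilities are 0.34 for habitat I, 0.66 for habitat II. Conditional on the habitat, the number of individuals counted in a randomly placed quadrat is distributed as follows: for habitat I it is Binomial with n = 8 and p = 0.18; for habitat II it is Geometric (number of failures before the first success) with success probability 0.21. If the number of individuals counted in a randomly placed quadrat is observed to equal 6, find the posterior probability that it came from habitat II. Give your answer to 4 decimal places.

0.9936

Likelihoods P(X=6 | ·): I: 0.000640355; II: 0.0510484.
Posterior ∝ prior × likelihood. Numerator for II: 0.66·0.0510484 = 0.0336919.
Normalizing constant: 0.34·0.000640355 + 0.66·0.0510484 = 0.0339096.
P(II | observation) = 0.0336919 / 0.0339096 = 0.993579.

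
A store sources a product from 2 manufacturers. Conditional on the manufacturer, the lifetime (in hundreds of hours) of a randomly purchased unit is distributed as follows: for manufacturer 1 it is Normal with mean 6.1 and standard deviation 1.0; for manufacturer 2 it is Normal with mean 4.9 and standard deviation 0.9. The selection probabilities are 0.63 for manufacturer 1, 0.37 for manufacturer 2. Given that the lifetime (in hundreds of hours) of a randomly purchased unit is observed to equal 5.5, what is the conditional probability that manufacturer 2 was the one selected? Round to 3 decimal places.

Likelihoods f(5.5 | ·): 1: 0.333225; 2: 0.354942.
Posterior ∝ prior × likelihood. Numerator for 2: 0.37·0.354942 = 0.131329.
Normalizing constant: 0.63·0.333225 + 0.37·0.354942 = 0.34126.
P(2 | observation) = 0.131329 / 0.34126 = 0.384834.

0.385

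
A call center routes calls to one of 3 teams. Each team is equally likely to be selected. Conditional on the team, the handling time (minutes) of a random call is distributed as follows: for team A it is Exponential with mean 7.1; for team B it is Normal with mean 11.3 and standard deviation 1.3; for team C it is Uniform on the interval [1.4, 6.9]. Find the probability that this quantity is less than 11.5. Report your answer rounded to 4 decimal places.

Conditional on each team, P(X < 11.5): A: 0.802046; B: 0.561134; C: 1.
By total probability, P(X < 11.5) = 0.333333·0.802046 + 0.333333·0.561134 + 0.333333·1 = 0.787727.

0.7877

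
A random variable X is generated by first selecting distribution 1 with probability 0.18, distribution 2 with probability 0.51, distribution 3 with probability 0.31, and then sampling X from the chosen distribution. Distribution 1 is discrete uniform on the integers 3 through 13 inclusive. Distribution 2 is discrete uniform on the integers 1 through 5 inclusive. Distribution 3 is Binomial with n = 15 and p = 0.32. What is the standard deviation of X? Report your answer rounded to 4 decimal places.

Per component, 1: μ=8, E[X²]=74; 2: μ=3, E[X²]=11; 3: μ=4.8, E[X²]=26.304.
E[X] = 0.18·8 + 0.51·3 + 0.31·4.8 = 4.458.
E[X²] = 0.18·74 + 0.51·11 + 0.31·26.304 = 27.0842.
Var(X) = E[X²] − (E[X])² = 27.0842 − 19.8738 = 7.21048.
SD(X) = √7.21048 = 2.68523.

2.6852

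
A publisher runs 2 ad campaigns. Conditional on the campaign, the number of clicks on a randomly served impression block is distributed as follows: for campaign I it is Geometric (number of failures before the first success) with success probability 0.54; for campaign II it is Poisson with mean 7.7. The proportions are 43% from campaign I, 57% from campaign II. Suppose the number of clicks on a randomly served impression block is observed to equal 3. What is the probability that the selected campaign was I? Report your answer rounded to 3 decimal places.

Likelihoods P(X=3 | ·): I: 0.0525614; II: 0.0344551.
Posterior ∝ prior × likelihood. Numerator for I: 0.43·0.0525614 = 0.0226014.
Normalizing constant: 0.43·0.0525614 + 0.57·0.0344551 = 0.0422408.
P(I | observation) = 0.0226014 / 0.0422408 = 0.535061.

0.535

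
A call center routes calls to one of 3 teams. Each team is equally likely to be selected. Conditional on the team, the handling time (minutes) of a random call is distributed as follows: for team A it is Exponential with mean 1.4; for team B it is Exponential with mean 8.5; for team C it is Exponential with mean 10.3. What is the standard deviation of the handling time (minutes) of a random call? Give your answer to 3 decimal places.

8.652

Per component, A: μ=1.4, E[X²]=3.92; B: μ=8.5, E[X²]=144.5; C: μ=10.3, E[X²]=212.18.
E[X] = 0.333333·1.4 + 0.333333·8.5 + 0.333333·10.3 = 6.73333.
E[X²] = 0.333333·3.92 + 0.333333·144.5 + 0.333333·212.18 = 120.2.
Var(X) = E[X²] − (E[X])² = 120.2 − 45.3378 = 74.8622.
SD(X) = √74.8622 = 8.6523.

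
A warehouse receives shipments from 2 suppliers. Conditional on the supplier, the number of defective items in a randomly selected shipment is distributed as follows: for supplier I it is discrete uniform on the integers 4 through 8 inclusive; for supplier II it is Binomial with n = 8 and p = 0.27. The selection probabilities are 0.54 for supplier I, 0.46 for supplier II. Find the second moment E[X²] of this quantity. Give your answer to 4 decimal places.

23.3915

For each component E[X²] = Var + (mean)², giving I: 38; II: 6.2424.
Overall E[X²] = 0.54·38 + 0.46·6.2424 = 23.3915.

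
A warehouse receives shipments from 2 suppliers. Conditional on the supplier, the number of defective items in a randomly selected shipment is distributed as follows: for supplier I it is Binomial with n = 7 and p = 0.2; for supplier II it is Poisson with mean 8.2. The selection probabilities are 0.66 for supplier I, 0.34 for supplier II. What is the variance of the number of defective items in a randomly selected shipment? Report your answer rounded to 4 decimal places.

13.9035

Per component, I: μ=1.4, E[X²]=3.08; II: μ=8.2, E[X²]=75.44.
E[X] = 0.66·1.4 + 0.34·8.2 = 3.712.
E[X²] = 0.66·3.08 + 0.34·75.44 = 27.6824.
Var(X) = E[X²] − (E[X])² = 27.6824 − 13.7789 = 13.9035.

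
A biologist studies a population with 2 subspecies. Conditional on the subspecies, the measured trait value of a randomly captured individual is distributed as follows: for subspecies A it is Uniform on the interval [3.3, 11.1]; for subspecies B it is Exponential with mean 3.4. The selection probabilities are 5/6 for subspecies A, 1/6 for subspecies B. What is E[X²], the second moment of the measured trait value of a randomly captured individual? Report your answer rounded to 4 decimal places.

51.2783

For each component E[X²] = Var + (mean)², giving A: 56.91; B: 23.12.
Overall E[X²] = 0.833333·56.91 + 0.166667·23.12 = 51.2783.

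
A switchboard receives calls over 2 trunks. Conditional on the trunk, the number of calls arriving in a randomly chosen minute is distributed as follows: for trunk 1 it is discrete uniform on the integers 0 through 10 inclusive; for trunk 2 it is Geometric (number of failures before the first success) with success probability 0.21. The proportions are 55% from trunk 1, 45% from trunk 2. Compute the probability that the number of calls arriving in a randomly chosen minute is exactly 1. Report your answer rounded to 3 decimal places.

Conditional on each trunk, P(X = 1): 1: 0.0909091; 2: 0.1659.
By total probability, P(X = 1) = 0.55·0.0909091 + 0.45·0.1659 = 0.124655.

0.125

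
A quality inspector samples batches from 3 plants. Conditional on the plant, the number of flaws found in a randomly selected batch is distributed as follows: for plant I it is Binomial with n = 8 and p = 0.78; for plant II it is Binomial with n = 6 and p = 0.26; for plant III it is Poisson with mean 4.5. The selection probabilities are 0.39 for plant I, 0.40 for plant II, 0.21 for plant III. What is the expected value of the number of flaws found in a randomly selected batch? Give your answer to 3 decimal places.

Component means — I: 6.24; II: 1.56; III: 4.5.
E[X] = 0.39·6.24 + 0.4·1.56 + 0.21·4.5 = 4.0026.

4.003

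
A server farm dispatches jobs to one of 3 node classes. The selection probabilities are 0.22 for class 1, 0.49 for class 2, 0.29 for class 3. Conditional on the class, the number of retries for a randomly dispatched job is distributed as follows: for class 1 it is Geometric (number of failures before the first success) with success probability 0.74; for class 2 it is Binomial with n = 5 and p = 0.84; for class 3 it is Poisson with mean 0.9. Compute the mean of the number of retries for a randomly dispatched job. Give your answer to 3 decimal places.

Component means — 1: 0.351351; 2: 4.2; 3: 0.9.
E[X] = 0.22·0.351351 + 0.49·4.2 + 0.29·0.9 = 2.3963.

2.396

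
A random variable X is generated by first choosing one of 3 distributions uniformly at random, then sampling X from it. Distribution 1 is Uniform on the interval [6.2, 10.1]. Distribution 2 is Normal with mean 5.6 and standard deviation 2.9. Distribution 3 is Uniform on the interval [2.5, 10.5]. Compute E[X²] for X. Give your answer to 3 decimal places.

For each component E[X²] = Var + (mean)², giving 1: 67.69; 2: 39.77; 3: 47.5833.
Overall E[X²] = 0.333333·67.69 + 0.333333·39.77 + 0.333333·47.5833 = 51.6811.

51.681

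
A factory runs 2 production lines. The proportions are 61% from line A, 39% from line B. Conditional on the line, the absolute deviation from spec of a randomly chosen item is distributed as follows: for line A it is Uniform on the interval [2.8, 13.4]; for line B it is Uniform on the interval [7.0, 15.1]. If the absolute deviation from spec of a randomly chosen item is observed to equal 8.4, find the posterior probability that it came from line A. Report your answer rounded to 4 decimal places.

0.5445

Likelihoods f(8.4 | ·): A: 0.0943396; B: 0.123457.
Posterior ∝ prior × likelihood. Numerator for A: 0.61·0.0943396 = 0.0575472.
Normalizing constant: 0.61·0.0943396 + 0.39·0.123457 = 0.105695.
P(A | observation) = 0.0575472 / 0.105695 = 0.544463.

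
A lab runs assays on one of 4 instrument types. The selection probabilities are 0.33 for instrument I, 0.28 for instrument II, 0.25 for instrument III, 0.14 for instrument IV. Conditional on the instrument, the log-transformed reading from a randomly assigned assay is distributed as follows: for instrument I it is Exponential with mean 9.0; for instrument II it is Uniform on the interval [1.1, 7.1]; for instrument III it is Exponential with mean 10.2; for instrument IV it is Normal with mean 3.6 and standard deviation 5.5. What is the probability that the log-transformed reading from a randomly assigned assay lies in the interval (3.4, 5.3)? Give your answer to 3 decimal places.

Conditional on each instrument, P(3.4 < X < 5.3): I: 0.130439; II: 0.316667; III: 0.121778; IV: 0.135878.
By total probability, P(3.4 < X < 5.3) = 0.33·0.130439 + 0.28·0.316667 + 0.25·0.121778 + 0.14·0.135878 = 0.181179.

0.181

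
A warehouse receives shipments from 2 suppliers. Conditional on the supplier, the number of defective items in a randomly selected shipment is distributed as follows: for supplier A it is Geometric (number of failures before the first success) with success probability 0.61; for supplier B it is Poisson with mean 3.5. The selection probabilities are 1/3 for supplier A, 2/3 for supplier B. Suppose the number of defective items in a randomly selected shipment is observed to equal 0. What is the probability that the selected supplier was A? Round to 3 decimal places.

0.910

Likelihoods P(X=0 | ·): A: 0.61; B: 0.0301974.
Posterior ∝ prior × likelihood. Numerator for A: 0.333333·0.61 = 0.203333.
Normalizing constant: 0.333333·0.61 + 0.666667·0.0301974 = 0.223465.
P(A | observation) = 0.203333 / 0.223465 = 0.909912.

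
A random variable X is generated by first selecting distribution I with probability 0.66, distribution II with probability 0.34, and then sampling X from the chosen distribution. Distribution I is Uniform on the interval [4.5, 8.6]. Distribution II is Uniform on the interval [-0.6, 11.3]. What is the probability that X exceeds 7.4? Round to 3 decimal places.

Conditional on each component, P(X > 7.4): I: 0.292683; II: 0.327731.
By total probability, P(X > 7.4) = 0.66·0.292683 + 0.34·0.327731 = 0.304599.

0.305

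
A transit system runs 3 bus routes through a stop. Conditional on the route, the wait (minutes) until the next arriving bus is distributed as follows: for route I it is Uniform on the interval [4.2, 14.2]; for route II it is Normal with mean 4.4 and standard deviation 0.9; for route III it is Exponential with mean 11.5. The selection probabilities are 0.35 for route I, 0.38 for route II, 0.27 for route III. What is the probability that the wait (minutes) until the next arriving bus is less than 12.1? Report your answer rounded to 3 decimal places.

0.832

Conditional on each route, P(X < 12.1): I: 0.79; II: 1; III: 0.650822.
By total probability, P(X < 12.1) = 0.35·0.79 + 0.38·1 + 0.27·0.650822 = 0.832222.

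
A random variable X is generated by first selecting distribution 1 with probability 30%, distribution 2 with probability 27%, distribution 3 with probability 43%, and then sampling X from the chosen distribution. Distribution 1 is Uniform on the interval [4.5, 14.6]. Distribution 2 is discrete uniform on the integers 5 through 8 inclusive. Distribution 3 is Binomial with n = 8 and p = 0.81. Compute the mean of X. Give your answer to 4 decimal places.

Component means — 1: 9.55; 2: 6.5; 3: 6.48.
E[X] = 0.3·9.55 + 0.27·6.5 + 0.43·6.48 = 7.4064.

7.4064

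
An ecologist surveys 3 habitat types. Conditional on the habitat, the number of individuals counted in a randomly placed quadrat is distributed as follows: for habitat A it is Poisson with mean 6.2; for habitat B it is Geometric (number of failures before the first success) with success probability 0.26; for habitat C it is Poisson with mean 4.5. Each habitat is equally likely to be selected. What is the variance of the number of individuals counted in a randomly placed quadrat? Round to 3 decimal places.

9.090

Per component, A: μ=6.2, E[X²]=44.64; B: μ=2.84615, E[X²]=19.0473; C: μ=4.5, E[X²]=24.75.
E[X] = 0.333333·6.2 + 0.333333·2.84615 + 0.333333·4.5 = 4.51538.
E[X²] = 0.333333·44.64 + 0.333333·19.0473 + 0.333333·24.75 = 29.4791.
Var(X) = E[X²] − (E[X])² = 29.4791 − 20.3887 = 9.09041.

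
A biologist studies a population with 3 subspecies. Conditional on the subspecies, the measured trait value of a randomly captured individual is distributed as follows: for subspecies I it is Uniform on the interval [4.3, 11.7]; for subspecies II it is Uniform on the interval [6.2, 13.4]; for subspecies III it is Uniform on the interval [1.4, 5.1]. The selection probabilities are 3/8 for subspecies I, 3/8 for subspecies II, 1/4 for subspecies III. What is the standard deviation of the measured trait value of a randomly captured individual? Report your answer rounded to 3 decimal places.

3.195

Per component, I: μ=8, E[X²]=68.5633; II: μ=9.8, E[X²]=100.36; III: μ=3.25, E[X²]=11.7033.
E[X] = 0.375·8 + 0.375·9.8 + 0.25·3.25 = 7.4875.
E[X²] = 0.375·68.5633 + 0.375·100.36 + 0.25·11.7033 = 66.2721.
Var(X) = E[X²] − (E[X])² = 66.2721 − 56.0627 = 10.2094.
SD(X) = √10.2094 = 3.19522.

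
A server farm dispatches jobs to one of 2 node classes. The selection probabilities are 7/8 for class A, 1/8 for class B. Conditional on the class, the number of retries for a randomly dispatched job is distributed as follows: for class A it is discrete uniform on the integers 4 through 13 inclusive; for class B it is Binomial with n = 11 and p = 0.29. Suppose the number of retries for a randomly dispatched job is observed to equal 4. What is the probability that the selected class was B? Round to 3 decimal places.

0.233

Likelihoods P(X=4 | ·): A: 0.1; B: 0.212283.
Posterior ∝ prior × likelihood. Numerator for B: 0.125·0.212283 = 0.0265353.
Normalizing constant: 0.875·0.1 + 0.125·0.212283 = 0.114035.
P(B | observation) = 0.0265353 / 0.114035 = 0.232694.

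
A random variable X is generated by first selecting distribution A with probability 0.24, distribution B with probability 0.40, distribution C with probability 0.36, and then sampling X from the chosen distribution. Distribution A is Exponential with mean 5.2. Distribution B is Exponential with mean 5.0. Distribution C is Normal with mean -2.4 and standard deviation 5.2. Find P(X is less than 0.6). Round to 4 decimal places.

0.3299

Conditional on each component, P(X < 0.6): A: 0.108977; B: 0.11308; C: 0.718004.
By total probability, P(X < 0.6) = 0.24·0.108977 + 0.4·0.11308 + 0.36·0.718004 = 0.329868.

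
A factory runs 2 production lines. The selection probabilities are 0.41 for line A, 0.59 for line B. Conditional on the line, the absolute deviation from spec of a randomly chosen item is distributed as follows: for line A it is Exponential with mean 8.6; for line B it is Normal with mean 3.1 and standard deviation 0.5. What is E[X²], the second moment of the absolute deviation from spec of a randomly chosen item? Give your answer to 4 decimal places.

For each component E[X²] = Var + (mean)², giving A: 147.92; B: 9.86.
Overall E[X²] = 0.41·147.92 + 0.59·9.86 = 66.4646.

66.4646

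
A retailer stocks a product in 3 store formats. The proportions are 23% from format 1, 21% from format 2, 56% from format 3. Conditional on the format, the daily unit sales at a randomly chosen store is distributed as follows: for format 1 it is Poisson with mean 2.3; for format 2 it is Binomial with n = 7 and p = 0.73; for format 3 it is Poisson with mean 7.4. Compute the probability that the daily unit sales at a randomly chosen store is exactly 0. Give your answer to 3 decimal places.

0.023

Conditional on each format, P(X = 0): 1: 0.100259; 2: 0.000104604; 3: 0.000611253.
By total probability, P(X = 0) = 0.23·0.100259 + 0.21·0.000104604 + 0.56·0.000611253 = 0.0234238.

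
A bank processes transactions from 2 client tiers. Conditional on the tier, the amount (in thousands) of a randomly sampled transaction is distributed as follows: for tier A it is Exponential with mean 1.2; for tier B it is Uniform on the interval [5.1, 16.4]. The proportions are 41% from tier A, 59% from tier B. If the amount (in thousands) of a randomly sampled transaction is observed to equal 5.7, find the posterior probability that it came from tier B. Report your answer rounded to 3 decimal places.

Likelihoods f(5.7 | ·): A: 0.00720975; B: 0.0884956.
Posterior ∝ prior × likelihood. Numerator for B: 0.59·0.0884956 = 0.0522124.
Normalizing constant: 0.41·0.00720975 + 0.59·0.0884956 = 0.0551684.
P(B | observation) = 0.0522124 / 0.0551684 = 0.946419.

0.946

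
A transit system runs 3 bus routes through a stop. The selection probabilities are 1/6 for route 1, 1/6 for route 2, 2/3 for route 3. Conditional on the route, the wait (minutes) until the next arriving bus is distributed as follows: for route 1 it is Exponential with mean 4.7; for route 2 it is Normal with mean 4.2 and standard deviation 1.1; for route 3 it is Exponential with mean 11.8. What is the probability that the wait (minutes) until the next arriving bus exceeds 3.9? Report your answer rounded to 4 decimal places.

Conditional on each route, P(X > 3.9): 1: 0.436142; 2: 0.607469; 3: 0.718558.
By total probability, P(X > 3.9) = 0.166667·0.436142 + 0.166667·0.607469 + 0.666667·0.718558 = 0.652974.

0.6530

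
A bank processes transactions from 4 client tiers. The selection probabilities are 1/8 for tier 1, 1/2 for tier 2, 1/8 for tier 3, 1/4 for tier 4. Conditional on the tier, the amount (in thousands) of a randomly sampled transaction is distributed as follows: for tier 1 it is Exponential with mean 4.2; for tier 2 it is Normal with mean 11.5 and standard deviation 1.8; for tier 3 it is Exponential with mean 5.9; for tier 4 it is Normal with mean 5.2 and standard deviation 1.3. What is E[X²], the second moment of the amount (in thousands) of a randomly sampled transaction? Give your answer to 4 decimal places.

For each component E[X²] = Var + (mean)², giving 1: 35.28; 2: 135.49; 3: 69.62; 4: 28.73.
Overall E[X²] = 0.125·35.28 + 0.5·135.49 + 0.125·69.62 + 0.25·28.73 = 88.04.

88.0400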